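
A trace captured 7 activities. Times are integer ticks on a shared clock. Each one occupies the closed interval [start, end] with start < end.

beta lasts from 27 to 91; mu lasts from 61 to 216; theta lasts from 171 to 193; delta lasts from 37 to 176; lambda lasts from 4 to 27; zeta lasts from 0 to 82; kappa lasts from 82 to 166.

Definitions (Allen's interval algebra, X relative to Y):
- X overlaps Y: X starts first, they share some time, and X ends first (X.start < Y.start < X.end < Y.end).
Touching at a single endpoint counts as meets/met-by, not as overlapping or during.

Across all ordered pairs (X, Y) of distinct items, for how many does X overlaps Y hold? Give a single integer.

8

Checking all 42 ordered pairs for relation 'overlaps'; matching pairs in alphabetical order:
(beta, delta): beta overlaps delta ✓
(beta, kappa): beta overlaps kappa ✓
(beta, mu): beta overlaps mu ✓
(delta, mu): delta overlaps mu ✓
(delta, theta): delta overlaps theta ✓
(zeta, beta): zeta overlaps beta ✓
(zeta, delta): zeta overlaps delta ✓
(zeta, mu): zeta overlaps mu ✓
Count: 8.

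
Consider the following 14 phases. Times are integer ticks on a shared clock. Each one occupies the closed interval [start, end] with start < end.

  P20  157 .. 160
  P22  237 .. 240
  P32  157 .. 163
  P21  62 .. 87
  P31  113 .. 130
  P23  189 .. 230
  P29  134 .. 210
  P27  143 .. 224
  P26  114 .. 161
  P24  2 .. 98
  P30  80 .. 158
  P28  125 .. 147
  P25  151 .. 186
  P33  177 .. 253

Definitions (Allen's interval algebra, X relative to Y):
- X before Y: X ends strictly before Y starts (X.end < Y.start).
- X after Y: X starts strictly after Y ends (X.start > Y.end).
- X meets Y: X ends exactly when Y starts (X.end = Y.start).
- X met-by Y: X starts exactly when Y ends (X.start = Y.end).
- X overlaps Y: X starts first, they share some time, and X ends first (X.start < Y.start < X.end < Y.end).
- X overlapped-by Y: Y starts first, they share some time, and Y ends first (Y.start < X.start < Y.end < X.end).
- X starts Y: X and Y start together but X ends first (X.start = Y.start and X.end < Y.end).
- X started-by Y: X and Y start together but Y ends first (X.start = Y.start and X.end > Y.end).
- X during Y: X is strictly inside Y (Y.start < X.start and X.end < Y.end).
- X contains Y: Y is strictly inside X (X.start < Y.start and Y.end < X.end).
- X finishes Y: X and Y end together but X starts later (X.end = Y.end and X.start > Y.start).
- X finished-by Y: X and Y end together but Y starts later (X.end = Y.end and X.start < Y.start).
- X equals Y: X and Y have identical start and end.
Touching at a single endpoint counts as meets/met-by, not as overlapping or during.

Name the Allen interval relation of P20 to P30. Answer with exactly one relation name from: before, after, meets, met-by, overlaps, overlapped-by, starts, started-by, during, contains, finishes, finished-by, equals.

P20 = [157, 160]; P30 = [80, 158].
Compare endpoints: P20.start > P30.start, P20.start < P30.end, P20.end > P30.start, P20.end > P30.end.
That pattern is 'overlapped-by'.

overlapped-by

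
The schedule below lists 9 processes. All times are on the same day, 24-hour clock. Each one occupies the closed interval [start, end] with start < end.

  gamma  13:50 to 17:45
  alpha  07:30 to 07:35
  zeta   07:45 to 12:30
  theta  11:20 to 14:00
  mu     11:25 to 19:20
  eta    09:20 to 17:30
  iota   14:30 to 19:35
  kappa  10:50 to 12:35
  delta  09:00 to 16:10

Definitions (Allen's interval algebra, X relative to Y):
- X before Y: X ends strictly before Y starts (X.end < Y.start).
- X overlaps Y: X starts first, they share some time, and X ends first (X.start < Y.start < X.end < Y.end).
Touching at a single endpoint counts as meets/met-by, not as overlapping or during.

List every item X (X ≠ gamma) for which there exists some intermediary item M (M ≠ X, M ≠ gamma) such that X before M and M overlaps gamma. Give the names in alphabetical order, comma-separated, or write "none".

alpha

Target gamma = [13:50, 17:45].
Intermediaries M with M overlaps gamma: delta, eta, theta.
Via delta — items with X before delta: alpha.
Via eta — items with X before eta: alpha.
Via theta — items with X before theta: alpha.
Union: alpha.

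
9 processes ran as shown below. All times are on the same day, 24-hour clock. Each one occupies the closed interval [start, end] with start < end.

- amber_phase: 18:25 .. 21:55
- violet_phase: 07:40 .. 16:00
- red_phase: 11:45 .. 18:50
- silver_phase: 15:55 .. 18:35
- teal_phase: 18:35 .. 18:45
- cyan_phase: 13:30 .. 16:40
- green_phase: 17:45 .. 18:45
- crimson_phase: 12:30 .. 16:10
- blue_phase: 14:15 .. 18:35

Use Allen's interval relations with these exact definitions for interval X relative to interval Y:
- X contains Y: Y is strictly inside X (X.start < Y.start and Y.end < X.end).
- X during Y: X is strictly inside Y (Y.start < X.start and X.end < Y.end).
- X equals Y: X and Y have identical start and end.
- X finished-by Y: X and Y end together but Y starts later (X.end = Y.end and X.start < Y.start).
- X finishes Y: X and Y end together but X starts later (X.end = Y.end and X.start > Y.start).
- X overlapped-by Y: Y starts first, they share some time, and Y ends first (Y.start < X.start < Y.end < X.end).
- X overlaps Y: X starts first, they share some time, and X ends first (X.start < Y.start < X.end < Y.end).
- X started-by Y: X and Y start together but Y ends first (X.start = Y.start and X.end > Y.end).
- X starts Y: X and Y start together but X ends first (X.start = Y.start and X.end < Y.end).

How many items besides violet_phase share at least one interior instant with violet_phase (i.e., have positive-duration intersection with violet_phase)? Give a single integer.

5

Target violet_phase = [07:40, 16:00].
amber_phase [18:25, 21:55] → after → no.
blue_phase [14:15, 18:35] → overlapped-by → counts.
crimson_phase [12:30, 16:10] → overlapped-by → counts.
cyan_phase [13:30, 16:40] → overlapped-by → counts.
green_phase [17:45, 18:45] → after → no.
red_phase [11:45, 18:50] → overlapped-by → counts.
silver_phase [15:55, 18:35] → overlapped-by → counts.
teal_phase [18:35, 18:45] → after → no.
Total: 5.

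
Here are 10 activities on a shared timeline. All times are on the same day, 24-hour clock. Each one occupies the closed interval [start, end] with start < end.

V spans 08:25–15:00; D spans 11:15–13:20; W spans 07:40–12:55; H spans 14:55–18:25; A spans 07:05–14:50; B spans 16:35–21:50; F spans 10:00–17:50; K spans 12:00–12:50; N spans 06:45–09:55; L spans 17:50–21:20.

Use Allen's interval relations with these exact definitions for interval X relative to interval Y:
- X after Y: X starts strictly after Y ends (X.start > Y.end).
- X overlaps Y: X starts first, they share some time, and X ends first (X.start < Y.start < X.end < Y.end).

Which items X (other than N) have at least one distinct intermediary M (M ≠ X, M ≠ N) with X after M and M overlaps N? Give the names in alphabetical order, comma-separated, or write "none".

none

Target N = [06:45, 09:55].
Intermediaries M with M overlaps N: none.
Union: none.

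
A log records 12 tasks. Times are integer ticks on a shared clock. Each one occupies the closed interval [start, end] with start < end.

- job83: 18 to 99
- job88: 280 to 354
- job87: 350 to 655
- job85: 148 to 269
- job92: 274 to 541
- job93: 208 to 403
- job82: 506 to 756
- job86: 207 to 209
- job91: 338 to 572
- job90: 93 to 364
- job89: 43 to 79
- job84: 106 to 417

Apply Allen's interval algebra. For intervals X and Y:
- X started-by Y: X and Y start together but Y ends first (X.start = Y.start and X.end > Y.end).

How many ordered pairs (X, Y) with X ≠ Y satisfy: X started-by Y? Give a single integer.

0

Checking all 132 ordered pairs for relation 'started-by'; matching pairs in alphabetical order:
No pair satisfies it.
Count: 0.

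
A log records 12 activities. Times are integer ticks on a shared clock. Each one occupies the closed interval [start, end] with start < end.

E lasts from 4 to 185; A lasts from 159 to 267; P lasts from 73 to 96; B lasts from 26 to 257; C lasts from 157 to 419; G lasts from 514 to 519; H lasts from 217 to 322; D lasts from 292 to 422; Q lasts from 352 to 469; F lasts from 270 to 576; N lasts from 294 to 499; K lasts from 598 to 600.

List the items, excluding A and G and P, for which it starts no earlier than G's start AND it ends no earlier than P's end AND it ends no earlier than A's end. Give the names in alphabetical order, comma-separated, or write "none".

Conditions: its start is no earlier than G's start (X.start >= 514) AND its end is no earlier than P's end (X.end >= 96) AND its end is no earlier than A's end (X.end >= 267).
B: start 26 >= 514? ✗; end 257 >= 96? ✓; end 257 >= 267? ✗ → no.
C: start 157 >= 514? ✗; end 419 >= 96? ✓; end 419 >= 267? ✓ → no.
D: start 292 >= 514? ✗; end 422 >= 96? ✓; end 422 >= 267? ✓ → no.
E: start 4 >= 514? ✗; end 185 >= 96? ✓; end 185 >= 267? ✗ → no.
F: start 270 >= 514? ✗; end 576 >= 96? ✓; end 576 >= 267? ✓ → no.
H: start 217 >= 514? ✗; end 322 >= 96? ✓; end 322 >= 267? ✓ → no.
K: start 598 >= 514? ✓; end 600 >= 96? ✓; end 600 >= 267? ✓ → yes.
N: start 294 >= 514? ✗; end 499 >= 96? ✓; end 499 >= 267? ✓ → no.
Q: start 352 >= 514? ✗; end 469 >= 96? ✓; end 469 >= 267? ✓ → no.
Result: K.

K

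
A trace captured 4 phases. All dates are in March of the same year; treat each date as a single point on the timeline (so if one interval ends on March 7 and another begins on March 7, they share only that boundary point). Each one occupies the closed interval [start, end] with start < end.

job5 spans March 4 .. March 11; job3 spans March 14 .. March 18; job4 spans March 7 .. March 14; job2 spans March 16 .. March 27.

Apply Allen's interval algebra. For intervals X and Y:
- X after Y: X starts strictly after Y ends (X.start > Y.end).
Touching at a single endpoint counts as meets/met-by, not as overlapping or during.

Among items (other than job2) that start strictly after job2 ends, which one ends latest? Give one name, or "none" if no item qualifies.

Target job2 = [March 16, March 27].
job3 [March 14, March 18] → overlaps → excluded.
job4 [March 7, March 14] → before → excluded.
job5 [March 4, March 11] → before → excluded.
No candidates → none.

none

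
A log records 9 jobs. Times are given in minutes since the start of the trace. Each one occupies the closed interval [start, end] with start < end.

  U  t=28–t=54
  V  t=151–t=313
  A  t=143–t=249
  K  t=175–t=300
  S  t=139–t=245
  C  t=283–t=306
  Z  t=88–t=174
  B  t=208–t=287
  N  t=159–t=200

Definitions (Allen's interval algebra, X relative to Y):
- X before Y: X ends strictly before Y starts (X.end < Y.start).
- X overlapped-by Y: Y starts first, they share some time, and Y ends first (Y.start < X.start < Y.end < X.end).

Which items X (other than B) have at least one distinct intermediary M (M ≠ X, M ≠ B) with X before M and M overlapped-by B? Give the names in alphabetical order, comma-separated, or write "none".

A, N, S, U, Z

Target B = [t=208, t=287].
Intermediaries M with M overlapped-by B: C.
Via C — items with X before C: A, N, S, U, Z.
Union: A, N, S, U, Z.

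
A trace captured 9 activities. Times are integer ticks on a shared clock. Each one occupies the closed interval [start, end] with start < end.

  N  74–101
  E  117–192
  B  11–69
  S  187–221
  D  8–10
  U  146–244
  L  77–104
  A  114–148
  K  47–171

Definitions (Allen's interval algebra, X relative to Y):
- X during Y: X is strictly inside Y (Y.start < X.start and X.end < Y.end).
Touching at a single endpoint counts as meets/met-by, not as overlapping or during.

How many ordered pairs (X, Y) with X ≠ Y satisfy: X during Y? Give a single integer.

Checking all 72 ordered pairs for relation 'during'; matching pairs in alphabetical order:
(A, K): A during K ✓
(L, K): L during K ✓
(N, K): N during K ✓
(S, U): S during U ✓
Count: 4.

4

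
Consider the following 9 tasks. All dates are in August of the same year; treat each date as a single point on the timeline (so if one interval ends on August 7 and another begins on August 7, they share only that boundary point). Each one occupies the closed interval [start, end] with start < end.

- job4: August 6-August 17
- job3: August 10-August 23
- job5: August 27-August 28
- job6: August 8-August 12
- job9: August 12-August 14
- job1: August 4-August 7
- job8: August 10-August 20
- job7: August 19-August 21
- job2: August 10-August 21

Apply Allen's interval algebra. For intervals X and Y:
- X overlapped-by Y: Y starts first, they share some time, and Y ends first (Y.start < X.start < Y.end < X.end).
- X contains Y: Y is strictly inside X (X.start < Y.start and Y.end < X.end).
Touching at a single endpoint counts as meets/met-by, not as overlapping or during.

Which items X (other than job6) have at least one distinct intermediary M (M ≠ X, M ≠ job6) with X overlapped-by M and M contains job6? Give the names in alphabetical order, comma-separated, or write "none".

Target job6 = [August 8, August 12].
Intermediaries M with M contains job6: job4.
Via job4 — items with X overlapped-by job4: job2, job3, job8.
Union: job2, job3, job8.

job2, job3, job8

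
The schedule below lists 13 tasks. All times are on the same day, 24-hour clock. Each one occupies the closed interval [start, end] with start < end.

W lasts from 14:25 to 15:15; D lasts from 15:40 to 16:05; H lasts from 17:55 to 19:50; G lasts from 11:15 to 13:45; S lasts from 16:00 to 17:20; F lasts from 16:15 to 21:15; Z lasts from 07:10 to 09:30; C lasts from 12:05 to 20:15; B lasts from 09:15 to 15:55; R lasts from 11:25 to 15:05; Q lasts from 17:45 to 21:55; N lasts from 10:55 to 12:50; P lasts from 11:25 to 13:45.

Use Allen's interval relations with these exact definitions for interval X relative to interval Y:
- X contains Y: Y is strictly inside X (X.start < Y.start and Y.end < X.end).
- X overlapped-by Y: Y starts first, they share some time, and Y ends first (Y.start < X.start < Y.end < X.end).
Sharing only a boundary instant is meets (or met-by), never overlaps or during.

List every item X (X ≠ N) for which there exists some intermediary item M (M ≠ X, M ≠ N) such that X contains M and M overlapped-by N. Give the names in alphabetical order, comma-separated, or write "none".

B

Target N = [10:55, 12:50].
Intermediaries M with M overlapped-by N: C, G, P, R.
Via C — items with X contains C: none.
Via G — items with X contains G: B.
Via P — items with X contains P: B.
Via R — items with X contains R: B.
Union: B.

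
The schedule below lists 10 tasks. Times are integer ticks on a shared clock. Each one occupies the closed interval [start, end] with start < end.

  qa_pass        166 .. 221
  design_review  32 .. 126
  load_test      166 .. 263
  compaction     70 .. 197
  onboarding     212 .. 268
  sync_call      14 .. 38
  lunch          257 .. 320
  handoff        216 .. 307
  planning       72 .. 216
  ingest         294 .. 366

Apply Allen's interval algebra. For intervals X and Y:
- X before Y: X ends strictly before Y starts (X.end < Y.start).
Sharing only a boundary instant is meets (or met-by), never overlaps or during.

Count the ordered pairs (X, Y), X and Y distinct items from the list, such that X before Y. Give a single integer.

24

Checking all 90 ordered pairs for relation 'before'; matching pairs in alphabetical order:
(compaction, handoff): compaction before handoff ✓
(compaction, ingest): compaction before ingest ✓
(compaction, lunch): compaction before lunch ✓
(compaction, onboarding): compaction before onboarding ✓
(design_review, handoff): design_review before handoff ✓
(design_review, ingest): design_review before ingest ✓
(design_review, load_test): design_review before load_test ✓
(design_review, lunch): design_review before lunch ✓
(design_review, onboarding): design_review before onboarding ✓
(design_review, qa_pass): design_review before qa_pass ✓
(load_test, ingest): load_test before ingest ✓
(onboarding, ingest): onboarding before ingest ✓
(planning, ingest): planning before ingest ✓
(planning, lunch): planning before lunch ✓
(qa_pass, ingest): qa_pass before ingest ✓
(qa_pass, lunch): qa_pass before lunch ✓
(sync_call, compaction): sync_call before compaction ✓
(sync_call, handoff): sync_call before handoff ✓
(sync_call, ingest): sync_call before ingest ✓
(sync_call, load_test): sync_call before load_test ✓
(sync_call, lunch): sync_call before lunch ✓
(sync_call, onboarding): sync_call before onboarding ✓
(sync_call, planning): sync_call before planning ✓
(sync_call, qa_pass): sync_call before qa_pass ✓
Count: 24.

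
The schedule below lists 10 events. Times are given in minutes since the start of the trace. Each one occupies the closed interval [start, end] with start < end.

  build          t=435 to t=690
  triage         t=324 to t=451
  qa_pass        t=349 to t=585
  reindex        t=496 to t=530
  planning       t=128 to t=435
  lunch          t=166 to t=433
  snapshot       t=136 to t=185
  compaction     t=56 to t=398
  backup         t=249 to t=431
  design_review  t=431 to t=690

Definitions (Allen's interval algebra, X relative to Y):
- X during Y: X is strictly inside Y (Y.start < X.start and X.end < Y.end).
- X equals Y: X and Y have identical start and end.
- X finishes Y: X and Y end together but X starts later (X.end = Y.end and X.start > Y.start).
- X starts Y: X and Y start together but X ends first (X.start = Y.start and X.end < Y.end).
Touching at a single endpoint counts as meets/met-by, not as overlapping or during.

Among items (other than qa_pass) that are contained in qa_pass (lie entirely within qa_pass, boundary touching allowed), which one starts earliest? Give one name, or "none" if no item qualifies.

Target qa_pass = [t=349, t=585].
backup [t=249, t=431] → overlaps → excluded.
build [t=435, t=690] → overlapped-by → excluded.
compaction [t=56, t=398] → overlaps → excluded.
design_review [t=431, t=690] → overlapped-by → excluded.
lunch [t=166, t=433] → overlaps → excluded.
planning [t=128, t=435] → overlaps → excluded.
reindex [t=496, t=530] → during → candidate.
snapshot [t=136, t=185] → before → excluded.
triage [t=324, t=451] → overlaps → excluded.
Among candidates, earliest start is t=496 → reindex.

reindex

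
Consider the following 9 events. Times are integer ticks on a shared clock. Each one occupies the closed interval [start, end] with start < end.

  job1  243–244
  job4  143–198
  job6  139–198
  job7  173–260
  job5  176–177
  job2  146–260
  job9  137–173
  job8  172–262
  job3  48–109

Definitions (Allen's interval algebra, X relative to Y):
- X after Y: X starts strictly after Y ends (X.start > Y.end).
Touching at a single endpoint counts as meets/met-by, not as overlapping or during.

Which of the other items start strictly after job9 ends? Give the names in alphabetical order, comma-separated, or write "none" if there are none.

job1, job5

Target job9 = [137, 173].
job1 [243, 244] → after → yes.
job2 [146, 260] → overlapped-by → no.
job3 [48, 109] → before → no.
job4 [143, 198] → overlapped-by → no.
job5 [176, 177] → after → yes.
job6 [139, 198] → overlapped-by → no.
job7 [173, 260] → met-by → no.
job8 [172, 262] → overlapped-by → no.
Result: job1, job5.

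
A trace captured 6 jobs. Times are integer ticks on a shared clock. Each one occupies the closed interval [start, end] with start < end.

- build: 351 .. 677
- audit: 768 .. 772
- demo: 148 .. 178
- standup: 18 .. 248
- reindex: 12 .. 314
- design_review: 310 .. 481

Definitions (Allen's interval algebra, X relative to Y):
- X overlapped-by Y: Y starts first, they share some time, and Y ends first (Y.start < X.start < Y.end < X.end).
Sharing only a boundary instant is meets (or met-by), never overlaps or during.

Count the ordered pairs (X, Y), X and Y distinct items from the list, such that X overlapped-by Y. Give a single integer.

Checking all 30 ordered pairs for relation 'overlapped-by'; matching pairs in alphabetical order:
(build, design_review): build overlapped-by design_review ✓
(design_review, reindex): design_review overlapped-by reindex ✓
Count: 2.

2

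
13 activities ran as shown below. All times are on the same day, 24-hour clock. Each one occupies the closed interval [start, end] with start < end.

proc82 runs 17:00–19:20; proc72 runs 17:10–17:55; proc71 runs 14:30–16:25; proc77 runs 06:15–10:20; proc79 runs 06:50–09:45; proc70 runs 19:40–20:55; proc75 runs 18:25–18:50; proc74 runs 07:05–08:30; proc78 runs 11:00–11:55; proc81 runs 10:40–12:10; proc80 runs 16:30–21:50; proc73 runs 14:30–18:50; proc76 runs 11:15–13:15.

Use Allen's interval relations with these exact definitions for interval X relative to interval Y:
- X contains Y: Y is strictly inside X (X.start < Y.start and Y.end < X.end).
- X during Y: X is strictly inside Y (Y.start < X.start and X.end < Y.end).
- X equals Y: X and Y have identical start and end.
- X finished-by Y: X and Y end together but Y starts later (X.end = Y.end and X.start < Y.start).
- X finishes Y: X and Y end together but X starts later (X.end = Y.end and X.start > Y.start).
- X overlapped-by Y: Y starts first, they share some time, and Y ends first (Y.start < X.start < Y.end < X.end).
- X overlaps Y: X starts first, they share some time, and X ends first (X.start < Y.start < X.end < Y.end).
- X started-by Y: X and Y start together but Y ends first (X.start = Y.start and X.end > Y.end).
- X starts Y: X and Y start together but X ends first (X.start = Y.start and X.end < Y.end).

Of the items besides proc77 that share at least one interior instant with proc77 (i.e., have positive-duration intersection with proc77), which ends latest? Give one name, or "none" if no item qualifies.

proc79

Target proc77 = [06:15, 10:20].
proc70 [19:40, 20:55] → after → excluded.
proc71 [14:30, 16:25] → after → excluded.
proc72 [17:10, 17:55] → after → excluded.
proc73 [14:30, 18:50] → after → excluded.
proc74 [07:05, 08:30] → during → candidate.
proc75 [18:25, 18:50] → after → excluded.
proc76 [11:15, 13:15] → after → excluded.
proc78 [11:00, 11:55] → after → excluded.
proc79 [06:50, 09:45] → during → candidate.
proc80 [16:30, 21:50] → after → excluded.
proc81 [10:40, 12:10] → after → excluded.
proc82 [17:00, 19:20] → after → excluded.
Among candidates, latest end is 09:45 → proc79.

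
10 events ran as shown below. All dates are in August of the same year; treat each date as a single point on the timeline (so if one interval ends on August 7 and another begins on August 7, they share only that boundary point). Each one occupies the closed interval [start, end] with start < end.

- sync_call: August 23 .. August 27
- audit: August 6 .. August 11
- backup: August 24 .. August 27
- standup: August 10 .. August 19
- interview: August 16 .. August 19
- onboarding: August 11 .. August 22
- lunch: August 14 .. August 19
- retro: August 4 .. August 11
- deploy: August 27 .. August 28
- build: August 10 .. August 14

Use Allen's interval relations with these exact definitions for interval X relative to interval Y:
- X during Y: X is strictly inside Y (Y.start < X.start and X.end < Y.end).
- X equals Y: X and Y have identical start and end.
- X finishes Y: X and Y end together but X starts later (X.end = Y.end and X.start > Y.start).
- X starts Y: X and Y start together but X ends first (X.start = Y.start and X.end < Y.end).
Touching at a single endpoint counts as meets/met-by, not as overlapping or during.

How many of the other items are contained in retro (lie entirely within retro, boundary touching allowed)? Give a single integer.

1

Target retro = [August 4, August 11].
audit [August 6, August 11] → finishes → counts.
backup [August 24, August 27] → after → no.
build [August 10, August 14] → overlapped-by → no.
deploy [August 27, August 28] → after → no.
interview [August 16, August 19] → after → no.
lunch [August 14, August 19] → after → no.
onboarding [August 11, August 22] → met-by → no.
standup [August 10, August 19] → overlapped-by → no.
sync_call [August 23, August 27] → after → no.
Total: 1.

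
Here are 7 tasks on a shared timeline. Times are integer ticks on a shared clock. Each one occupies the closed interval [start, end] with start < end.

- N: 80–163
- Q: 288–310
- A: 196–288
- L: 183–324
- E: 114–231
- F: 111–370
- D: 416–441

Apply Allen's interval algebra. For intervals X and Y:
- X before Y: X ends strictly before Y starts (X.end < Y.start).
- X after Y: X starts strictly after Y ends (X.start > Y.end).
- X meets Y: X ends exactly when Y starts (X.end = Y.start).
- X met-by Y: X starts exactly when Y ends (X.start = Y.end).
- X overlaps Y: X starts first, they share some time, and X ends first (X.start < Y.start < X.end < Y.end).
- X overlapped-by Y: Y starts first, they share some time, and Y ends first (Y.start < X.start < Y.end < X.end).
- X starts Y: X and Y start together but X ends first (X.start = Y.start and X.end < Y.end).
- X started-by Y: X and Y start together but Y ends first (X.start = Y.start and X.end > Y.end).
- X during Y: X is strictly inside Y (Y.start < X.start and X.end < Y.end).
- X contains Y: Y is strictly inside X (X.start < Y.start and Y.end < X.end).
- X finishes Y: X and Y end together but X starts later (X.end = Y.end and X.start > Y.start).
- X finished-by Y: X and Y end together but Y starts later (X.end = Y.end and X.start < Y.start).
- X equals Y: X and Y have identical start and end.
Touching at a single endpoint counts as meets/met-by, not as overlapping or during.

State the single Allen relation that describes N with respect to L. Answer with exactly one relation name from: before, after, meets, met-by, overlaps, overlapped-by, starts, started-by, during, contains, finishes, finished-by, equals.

before

N = [80, 163]; L = [183, 324].
Compare endpoints: N.start < L.start, N.start < L.end, N.end < L.start, N.end < L.end.
That pattern is 'before'.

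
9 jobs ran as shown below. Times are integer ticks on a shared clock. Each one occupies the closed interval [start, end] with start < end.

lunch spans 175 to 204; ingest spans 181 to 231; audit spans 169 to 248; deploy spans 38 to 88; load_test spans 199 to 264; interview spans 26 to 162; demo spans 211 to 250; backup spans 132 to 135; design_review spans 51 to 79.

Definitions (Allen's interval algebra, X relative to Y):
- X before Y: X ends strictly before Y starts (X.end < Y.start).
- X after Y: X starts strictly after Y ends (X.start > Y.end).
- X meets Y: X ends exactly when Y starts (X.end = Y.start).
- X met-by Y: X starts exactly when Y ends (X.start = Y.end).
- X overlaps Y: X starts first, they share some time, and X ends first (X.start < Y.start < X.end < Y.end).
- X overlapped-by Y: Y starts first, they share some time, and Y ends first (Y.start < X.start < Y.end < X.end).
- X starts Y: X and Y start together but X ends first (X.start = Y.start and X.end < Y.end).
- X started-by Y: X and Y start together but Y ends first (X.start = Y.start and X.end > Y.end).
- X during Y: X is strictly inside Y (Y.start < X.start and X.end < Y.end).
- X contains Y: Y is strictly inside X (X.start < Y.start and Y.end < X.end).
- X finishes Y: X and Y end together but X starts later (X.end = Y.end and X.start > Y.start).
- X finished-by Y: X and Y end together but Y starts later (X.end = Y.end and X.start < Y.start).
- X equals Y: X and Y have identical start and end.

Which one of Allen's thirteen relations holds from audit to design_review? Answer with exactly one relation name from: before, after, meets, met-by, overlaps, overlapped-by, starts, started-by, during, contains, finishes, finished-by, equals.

after

audit = [169, 248]; design_review = [51, 79].
Compare endpoints: audit.start > design_review.start, audit.start > design_review.end, audit.end > design_review.start, audit.end > design_review.end.
That pattern is 'after'.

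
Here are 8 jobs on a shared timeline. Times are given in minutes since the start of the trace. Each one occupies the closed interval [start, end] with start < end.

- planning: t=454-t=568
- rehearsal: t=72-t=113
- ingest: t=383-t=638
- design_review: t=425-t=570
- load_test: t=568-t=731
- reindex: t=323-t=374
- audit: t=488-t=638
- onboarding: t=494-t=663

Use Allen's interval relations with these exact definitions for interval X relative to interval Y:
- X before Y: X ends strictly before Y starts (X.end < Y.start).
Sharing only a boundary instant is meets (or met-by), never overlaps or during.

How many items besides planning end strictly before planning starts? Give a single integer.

2

Target planning = [t=454, t=568].
audit [t=488, t=638] → overlapped-by → no.
design_review [t=425, t=570] → contains → no.
ingest [t=383, t=638] → contains → no.
load_test [t=568, t=731] → met-by → no.
onboarding [t=494, t=663] → overlapped-by → no.
rehearsal [t=72, t=113] → before → counts.
reindex [t=323, t=374] → before → counts.
Total: 2.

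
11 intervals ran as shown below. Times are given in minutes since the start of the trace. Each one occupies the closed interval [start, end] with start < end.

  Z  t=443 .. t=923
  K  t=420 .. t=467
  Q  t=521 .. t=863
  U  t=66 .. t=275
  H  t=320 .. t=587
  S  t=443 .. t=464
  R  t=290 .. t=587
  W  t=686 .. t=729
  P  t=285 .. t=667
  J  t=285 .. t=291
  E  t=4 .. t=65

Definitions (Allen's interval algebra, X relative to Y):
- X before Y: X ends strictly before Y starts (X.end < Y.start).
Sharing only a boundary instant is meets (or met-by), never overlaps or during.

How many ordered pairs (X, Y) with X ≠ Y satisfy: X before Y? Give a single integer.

Checking all 110 ordered pairs for relation 'before'; matching pairs in alphabetical order:
(E, H): E before H ✓
(E, J): E before J ✓
(E, K): E before K ✓
(E, P): E before P ✓
(E, Q): E before Q ✓
(E, R): E before R ✓
(E, S): E before S ✓
(E, U): E before U ✓
(E, W): E before W ✓
(E, Z): E before Z ✓
(H, W): H before W ✓
(J, H): J before H ✓
(J, K): J before K ✓
(J, Q): J before Q ✓
(J, S): J before S ✓
(J, W): J before W ✓
(J, Z): J before Z ✓
(K, Q): K before Q ✓
(K, W): K before W ✓
(P, W): P before W ✓
(R, W): R before W ✓
(S, Q): S before Q ✓
(S, W): S before W ✓
(U, H): U before H ✓
... plus 8 further pairs not listed.
Count: 32.

32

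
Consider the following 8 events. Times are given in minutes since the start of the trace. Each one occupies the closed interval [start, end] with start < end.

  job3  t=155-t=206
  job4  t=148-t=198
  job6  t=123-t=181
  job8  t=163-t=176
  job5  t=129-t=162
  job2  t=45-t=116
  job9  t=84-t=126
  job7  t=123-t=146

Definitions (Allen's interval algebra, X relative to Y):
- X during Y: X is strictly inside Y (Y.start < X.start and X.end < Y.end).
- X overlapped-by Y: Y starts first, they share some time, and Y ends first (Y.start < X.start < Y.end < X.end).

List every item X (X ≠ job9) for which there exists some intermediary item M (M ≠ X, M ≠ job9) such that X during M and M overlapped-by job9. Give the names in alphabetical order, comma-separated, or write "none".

job5, job8

Target job9 = [t=84, t=126].
Intermediaries M with M overlapped-by job9: job6, job7.
Via job6 — items with X during job6: job5, job8.
Via job7 — items with X during job7: none.
Union: job5, job8.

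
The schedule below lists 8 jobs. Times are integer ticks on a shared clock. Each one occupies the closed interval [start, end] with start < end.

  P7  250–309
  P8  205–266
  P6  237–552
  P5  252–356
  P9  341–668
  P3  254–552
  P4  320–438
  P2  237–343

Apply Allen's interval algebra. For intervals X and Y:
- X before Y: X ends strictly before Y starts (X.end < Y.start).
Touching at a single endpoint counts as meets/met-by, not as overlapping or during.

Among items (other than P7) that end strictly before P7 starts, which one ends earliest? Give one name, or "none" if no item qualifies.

Target P7 = [250, 309].
P2 [237, 343] → contains → excluded.
P3 [254, 552] → overlapped-by → excluded.
P4 [320, 438] → after → excluded.
P5 [252, 356] → overlapped-by → excluded.
P6 [237, 552] → contains → excluded.
P8 [205, 266] → overlaps → excluded.
P9 [341, 668] → after → excluded.
No candidates → none.

none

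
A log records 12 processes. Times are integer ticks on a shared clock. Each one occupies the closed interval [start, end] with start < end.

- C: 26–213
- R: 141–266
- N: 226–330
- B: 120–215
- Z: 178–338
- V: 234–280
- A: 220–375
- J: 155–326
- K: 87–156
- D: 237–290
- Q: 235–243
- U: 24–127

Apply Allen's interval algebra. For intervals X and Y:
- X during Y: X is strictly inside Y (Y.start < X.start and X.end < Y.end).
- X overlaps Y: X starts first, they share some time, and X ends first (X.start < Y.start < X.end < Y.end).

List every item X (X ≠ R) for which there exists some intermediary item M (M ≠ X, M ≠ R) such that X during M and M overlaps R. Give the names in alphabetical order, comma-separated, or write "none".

K

Target R = [141, 266].
Intermediaries M with M overlaps R: B, C, K.
Via B — items with X during B: none.
Via C — items with X during C: K.
Via K — items with X during K: none.
Union: K.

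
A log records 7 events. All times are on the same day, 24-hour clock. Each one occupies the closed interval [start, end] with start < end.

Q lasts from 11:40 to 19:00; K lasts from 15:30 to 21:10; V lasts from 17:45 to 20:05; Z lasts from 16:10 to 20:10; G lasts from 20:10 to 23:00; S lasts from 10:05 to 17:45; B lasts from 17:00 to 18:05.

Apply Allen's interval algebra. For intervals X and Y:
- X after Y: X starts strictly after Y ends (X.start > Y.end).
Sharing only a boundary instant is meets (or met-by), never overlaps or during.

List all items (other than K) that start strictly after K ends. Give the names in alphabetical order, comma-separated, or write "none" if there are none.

Target K = [15:30, 21:10].
B [17:00, 18:05] → during → no.
G [20:10, 23:00] → overlapped-by → no.
Q [11:40, 19:00] → overlaps → no.
S [10:05, 17:45] → overlaps → no.
V [17:45, 20:05] → during → no.
Z [16:10, 20:10] → during → no.
Result: none.

none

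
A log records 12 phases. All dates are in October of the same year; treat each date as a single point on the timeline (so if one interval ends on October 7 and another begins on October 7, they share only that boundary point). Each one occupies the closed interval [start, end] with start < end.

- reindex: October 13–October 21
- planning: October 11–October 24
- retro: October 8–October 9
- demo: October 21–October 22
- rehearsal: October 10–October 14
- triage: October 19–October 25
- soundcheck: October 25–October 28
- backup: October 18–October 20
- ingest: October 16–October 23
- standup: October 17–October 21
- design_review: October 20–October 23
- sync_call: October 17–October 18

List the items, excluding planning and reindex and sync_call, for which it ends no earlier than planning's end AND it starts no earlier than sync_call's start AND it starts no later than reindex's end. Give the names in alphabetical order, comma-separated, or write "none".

Conditions: its end is no earlier than planning's end (X.end >= October 24) AND its start is no earlier than sync_call's start (X.start >= October 17) AND its start is no later than reindex's end (X.start <= October 21).
backup: end October 20 >= October 24? ✗; start October 18 >= October 17? ✓; start October 18 <= October 21? ✓ → no.
demo: end October 22 >= October 24? ✗; start October 21 >= October 17? ✓; start October 21 <= October 21? ✓ → no.
design_review: end October 23 >= October 24? ✗; start October 20 >= October 17? ✓; start October 20 <= October 21? ✓ → no.
ingest: end October 23 >= October 24? ✗; start October 16 >= October 17? ✗; start October 16 <= October 21? ✓ → no.
rehearsal: end October 14 >= October 24? ✗; start October 10 >= October 17? ✗; start October 10 <= October 21? ✓ → no.
retro: end October 9 >= October 24? ✗; start October 8 >= October 17? ✗; start October 8 <= October 21? ✓ → no.
soundcheck: end October 28 >= October 24? ✓; start October 25 >= October 17? ✓; start October 25 <= October 21? ✗ → no.
standup: end October 21 >= October 24? ✗; start October 17 >= October 17? ✓; start October 17 <= October 21? ✓ → no.
triage: end October 25 >= October 24? ✓; start October 19 >= October 17? ✓; start October 19 <= October 21? ✓ → yes.
Result: triage.

triage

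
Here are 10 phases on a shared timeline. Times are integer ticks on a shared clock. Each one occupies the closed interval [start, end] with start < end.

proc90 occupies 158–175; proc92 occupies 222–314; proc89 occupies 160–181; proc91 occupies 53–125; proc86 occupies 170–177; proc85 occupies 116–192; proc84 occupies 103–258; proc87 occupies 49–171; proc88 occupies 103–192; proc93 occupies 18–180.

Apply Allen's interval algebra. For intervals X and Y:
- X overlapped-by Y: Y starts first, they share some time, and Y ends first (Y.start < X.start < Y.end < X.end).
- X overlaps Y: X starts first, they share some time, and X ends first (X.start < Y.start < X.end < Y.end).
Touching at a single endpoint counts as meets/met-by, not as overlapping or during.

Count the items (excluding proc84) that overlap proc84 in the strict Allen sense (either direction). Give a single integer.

4

Target proc84 = [103, 258].
proc85 [116, 192] → during → no.
proc86 [170, 177] → during → no.
proc87 [49, 171] → overlaps → counts.
proc88 [103, 192] → starts → no.
proc89 [160, 181] → during → no.
proc90 [158, 175] → during → no.
proc91 [53, 125] → overlaps → counts.
proc92 [222, 314] → overlapped-by → counts.
proc93 [18, 180] → overlaps → counts.
Total: 4.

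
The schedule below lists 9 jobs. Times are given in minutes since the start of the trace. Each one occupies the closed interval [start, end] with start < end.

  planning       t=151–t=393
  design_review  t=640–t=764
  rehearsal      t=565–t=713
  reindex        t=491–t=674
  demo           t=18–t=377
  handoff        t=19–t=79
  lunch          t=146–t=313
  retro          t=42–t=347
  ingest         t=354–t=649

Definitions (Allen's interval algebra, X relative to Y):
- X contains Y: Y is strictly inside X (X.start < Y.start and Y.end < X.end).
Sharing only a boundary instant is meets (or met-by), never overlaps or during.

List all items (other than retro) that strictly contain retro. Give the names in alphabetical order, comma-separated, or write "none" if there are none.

Target retro = [t=42, t=347].
demo [t=18, t=377] → contains → yes.
design_review [t=640, t=764] → after → no.
handoff [t=19, t=79] → overlaps → no.
ingest [t=354, t=649] → after → no.
lunch [t=146, t=313] → during → no.
planning [t=151, t=393] → overlapped-by → no.
rehearsal [t=565, t=713] → after → no.
reindex [t=491, t=674] → after → no.
Result: demo.

demo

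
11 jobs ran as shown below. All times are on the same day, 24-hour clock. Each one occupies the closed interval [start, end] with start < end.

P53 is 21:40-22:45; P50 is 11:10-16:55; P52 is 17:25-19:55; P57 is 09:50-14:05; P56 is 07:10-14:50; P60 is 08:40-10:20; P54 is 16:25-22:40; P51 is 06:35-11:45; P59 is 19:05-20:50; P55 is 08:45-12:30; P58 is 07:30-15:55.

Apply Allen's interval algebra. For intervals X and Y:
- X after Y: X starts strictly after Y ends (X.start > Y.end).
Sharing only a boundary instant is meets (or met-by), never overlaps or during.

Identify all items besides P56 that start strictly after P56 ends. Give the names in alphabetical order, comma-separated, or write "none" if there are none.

P52, P53, P54, P59

Target P56 = [07:10, 14:50].
P50 [11:10, 16:55] → overlapped-by → no.
P51 [06:35, 11:45] → overlaps → no.
P52 [17:25, 19:55] → after → yes.
P53 [21:40, 22:45] → after → yes.
P54 [16:25, 22:40] → after → yes.
P55 [08:45, 12:30] → during → no.
P57 [09:50, 14:05] → during → no.
P58 [07:30, 15:55] → overlapped-by → no.
P59 [19:05, 20:50] → after → yes.
P60 [08:40, 10:20] → during → no.
Result: P52, P53, P54, P59.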